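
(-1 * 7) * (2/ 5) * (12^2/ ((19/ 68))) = -137088/ 95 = -1443.03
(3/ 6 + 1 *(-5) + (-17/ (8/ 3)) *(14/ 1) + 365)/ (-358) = -1085/ 1432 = -0.76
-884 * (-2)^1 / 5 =1768 / 5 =353.60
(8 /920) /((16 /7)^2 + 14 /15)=147 /104098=0.00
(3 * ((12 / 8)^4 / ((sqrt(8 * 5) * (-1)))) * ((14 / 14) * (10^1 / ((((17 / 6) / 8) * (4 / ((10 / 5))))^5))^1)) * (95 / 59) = -5744286720 * sqrt(10) / 83771563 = -216.84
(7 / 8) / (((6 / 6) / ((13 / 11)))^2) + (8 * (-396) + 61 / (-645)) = -1977268493 / 624360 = -3166.87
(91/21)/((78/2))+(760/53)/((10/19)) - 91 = -30358/477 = -63.64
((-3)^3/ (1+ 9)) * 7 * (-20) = 378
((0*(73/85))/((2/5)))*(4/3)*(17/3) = 0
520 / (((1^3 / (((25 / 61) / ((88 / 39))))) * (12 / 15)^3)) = 7921875 / 42944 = 184.47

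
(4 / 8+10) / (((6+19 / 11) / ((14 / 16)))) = 1617 / 1360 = 1.19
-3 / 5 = -0.60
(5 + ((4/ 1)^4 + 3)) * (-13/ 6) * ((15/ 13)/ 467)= -660/ 467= -1.41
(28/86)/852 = 7/18318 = 0.00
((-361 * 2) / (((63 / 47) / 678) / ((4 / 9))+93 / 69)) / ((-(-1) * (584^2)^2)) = -44097233 / 9607056774521600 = -0.00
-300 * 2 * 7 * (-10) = 42000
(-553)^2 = 305809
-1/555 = -0.00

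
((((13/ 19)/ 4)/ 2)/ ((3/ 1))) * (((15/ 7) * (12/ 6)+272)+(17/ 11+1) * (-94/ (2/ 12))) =-580255/ 17556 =-33.05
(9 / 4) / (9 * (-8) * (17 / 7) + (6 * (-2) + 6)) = -21 / 1688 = -0.01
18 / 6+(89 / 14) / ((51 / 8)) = 4.00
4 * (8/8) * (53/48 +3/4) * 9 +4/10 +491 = 11163/20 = 558.15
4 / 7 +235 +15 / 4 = 6701 / 28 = 239.32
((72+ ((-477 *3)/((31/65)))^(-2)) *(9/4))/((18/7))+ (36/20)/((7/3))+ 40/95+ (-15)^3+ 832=-22818674510179829/9205504799400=-2478.81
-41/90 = -0.46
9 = 9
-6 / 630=-0.01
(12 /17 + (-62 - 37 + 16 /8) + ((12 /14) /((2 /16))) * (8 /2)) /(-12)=8195 /1428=5.74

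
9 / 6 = 3 / 2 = 1.50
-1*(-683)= 683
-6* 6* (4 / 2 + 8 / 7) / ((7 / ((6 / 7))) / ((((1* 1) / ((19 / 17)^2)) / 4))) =-343332 / 123823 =-2.77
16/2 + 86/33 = 350/33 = 10.61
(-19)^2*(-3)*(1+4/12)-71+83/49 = -74152/49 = -1513.31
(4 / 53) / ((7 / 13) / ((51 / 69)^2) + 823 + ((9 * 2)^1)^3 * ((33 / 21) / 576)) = 841568 / 9365495963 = 0.00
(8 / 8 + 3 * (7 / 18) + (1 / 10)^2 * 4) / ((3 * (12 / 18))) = 331 / 300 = 1.10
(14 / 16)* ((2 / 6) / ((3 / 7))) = 0.68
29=29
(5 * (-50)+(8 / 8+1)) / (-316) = 62 / 79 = 0.78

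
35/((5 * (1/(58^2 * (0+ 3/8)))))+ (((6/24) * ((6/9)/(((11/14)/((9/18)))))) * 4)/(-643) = 8830.50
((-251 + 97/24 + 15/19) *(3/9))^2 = 12600736009/1871424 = 6733.23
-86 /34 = -43 /17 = -2.53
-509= -509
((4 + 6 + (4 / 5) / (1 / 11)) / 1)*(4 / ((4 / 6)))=564 / 5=112.80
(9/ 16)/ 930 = 3/ 4960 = 0.00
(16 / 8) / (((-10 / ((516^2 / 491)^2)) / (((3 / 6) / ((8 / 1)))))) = -4430766096 / 1205405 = -3675.75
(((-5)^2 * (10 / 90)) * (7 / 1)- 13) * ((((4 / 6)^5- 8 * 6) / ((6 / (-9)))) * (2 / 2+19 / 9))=9445184 / 6561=1439.60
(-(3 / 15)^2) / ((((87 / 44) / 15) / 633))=-27852 / 145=-192.08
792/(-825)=-24/25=-0.96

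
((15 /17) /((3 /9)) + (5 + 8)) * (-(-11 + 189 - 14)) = -43624 /17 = -2566.12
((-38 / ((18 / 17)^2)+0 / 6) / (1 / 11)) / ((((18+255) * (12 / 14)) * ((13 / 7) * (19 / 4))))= -22253 / 123201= -0.18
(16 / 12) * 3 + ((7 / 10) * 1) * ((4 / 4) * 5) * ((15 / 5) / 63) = 25 / 6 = 4.17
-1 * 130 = -130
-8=-8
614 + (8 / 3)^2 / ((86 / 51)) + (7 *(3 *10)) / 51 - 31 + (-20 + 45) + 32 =1421798 / 2193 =648.33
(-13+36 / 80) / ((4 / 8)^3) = -502 / 5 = -100.40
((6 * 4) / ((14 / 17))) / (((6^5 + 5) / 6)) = 1224 / 54467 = 0.02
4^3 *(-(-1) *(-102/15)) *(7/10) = -7616/25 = -304.64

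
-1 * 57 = -57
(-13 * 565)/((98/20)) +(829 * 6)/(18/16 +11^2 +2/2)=-70398442/48265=-1458.58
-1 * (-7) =7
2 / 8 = 1 / 4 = 0.25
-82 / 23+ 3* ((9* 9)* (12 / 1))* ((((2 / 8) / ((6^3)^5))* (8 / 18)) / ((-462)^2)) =-3.57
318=318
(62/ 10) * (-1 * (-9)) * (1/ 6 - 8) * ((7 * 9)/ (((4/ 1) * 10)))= -275373/ 400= -688.43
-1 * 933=-933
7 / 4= 1.75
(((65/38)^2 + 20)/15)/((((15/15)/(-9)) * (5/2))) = -19863/3610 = -5.50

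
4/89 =0.04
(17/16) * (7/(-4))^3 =-5831/1024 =-5.69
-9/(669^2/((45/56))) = -45/2784824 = -0.00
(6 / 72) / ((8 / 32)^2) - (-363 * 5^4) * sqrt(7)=4 / 3 +226875 * sqrt(7)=600256.16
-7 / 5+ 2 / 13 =-81 / 65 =-1.25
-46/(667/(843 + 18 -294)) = -1134/29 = -39.10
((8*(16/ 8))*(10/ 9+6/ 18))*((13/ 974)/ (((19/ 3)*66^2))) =0.00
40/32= 5/4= 1.25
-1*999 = -999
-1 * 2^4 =-16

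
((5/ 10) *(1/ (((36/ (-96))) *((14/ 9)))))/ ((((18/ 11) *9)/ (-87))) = 319/ 63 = 5.06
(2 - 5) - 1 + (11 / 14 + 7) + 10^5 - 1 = 1400039 / 14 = 100002.79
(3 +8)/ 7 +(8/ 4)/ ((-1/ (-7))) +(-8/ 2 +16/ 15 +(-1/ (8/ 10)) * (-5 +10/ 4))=13241/ 840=15.76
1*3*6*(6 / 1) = 108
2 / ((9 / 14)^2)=392 / 81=4.84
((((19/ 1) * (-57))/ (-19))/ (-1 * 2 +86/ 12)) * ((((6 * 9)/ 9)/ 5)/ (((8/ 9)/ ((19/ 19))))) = 4617/ 310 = 14.89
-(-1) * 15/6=5/2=2.50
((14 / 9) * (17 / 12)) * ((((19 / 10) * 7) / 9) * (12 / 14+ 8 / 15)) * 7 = 1155371 / 36450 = 31.70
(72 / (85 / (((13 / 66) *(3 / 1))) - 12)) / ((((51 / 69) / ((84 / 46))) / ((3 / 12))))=4914 / 14569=0.34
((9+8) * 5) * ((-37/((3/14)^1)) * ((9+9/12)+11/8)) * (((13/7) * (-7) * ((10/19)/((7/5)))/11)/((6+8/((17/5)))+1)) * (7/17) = 636783875/199386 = 3193.72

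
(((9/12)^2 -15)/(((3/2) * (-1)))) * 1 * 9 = 86.62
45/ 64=0.70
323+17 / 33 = 10676 / 33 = 323.52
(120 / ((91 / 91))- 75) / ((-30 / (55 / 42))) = -55 / 28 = -1.96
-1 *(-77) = 77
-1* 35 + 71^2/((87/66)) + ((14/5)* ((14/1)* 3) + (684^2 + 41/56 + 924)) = 3838222817/8120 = 472687.54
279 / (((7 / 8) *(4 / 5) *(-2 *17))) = -1395 / 119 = -11.72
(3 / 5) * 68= 40.80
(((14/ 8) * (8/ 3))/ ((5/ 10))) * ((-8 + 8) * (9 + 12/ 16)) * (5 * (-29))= 0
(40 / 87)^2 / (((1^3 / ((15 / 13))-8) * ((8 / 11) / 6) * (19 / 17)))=-374000 / 1709753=-0.22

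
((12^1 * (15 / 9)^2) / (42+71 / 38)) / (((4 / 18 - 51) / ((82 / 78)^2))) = -6387800 / 386242233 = -0.02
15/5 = 3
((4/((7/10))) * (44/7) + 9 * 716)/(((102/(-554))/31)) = -1091040.37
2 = 2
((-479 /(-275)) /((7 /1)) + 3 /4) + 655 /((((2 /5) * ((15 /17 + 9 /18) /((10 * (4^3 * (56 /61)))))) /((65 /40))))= 24967364450097 /22075900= 1130978.33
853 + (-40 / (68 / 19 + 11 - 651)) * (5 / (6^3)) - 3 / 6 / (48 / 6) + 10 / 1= 1126943047 / 1305936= 862.94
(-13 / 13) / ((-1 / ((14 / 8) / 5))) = 7 / 20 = 0.35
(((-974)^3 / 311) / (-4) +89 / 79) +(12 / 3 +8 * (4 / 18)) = 164244379565 / 221121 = 742780.56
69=69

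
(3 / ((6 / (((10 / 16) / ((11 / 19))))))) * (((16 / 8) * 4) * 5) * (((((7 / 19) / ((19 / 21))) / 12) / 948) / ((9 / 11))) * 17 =20825 / 1296864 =0.02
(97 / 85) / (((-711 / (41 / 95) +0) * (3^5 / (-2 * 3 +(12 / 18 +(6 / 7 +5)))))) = -43747 / 29297981475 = -0.00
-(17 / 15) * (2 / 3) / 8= -17 / 180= -0.09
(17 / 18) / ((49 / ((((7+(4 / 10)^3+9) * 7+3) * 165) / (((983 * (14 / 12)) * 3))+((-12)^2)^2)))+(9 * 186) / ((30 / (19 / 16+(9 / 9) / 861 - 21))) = -11706531724333 / 16588714800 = -705.69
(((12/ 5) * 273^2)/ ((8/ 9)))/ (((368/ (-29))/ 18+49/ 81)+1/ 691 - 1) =-3266255261997/ 17831950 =-183168.71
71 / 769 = 0.09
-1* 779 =-779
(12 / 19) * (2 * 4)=96 / 19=5.05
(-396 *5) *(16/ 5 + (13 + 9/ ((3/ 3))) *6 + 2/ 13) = -268000.62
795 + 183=978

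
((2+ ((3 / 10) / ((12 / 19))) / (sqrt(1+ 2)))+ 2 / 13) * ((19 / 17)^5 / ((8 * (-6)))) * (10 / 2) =-86663465 / 221497692-47045881 * sqrt(3) / 1635675264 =-0.44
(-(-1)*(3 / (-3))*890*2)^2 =3168400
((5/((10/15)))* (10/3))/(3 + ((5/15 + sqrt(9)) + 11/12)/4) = 80/13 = 6.15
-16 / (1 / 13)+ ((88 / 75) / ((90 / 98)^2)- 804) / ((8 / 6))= -41004053 / 50625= -809.96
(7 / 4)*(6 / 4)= 21 / 8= 2.62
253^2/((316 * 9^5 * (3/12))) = 0.01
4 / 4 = 1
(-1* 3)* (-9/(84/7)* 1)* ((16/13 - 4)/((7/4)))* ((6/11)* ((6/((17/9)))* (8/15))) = -279936/85085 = -3.29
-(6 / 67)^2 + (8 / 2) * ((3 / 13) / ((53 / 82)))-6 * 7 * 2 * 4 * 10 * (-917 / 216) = 14265.86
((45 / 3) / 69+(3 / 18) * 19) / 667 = 467 / 92046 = 0.01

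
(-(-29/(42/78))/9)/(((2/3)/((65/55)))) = 4901/462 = 10.61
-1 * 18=-18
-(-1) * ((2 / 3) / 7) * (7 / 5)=2 / 15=0.13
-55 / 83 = -0.66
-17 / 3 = -5.67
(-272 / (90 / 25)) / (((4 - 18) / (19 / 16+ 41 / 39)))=118745 / 9828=12.08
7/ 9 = 0.78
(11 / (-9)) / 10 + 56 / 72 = 59 / 90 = 0.66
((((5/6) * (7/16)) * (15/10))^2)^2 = 1500625/16777216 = 0.09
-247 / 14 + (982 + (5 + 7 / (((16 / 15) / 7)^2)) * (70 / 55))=1354.40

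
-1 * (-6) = 6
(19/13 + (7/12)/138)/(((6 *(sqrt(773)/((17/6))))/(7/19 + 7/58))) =289138465 *sqrt(773)/660187464768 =0.01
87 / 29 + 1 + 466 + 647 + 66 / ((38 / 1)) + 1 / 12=255091 / 228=1118.82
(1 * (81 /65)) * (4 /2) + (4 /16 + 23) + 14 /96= 25.89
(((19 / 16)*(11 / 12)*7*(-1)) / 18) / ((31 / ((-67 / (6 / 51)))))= 1666357 / 214272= 7.78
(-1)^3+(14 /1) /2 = 6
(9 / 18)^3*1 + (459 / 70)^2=422587 / 9800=43.12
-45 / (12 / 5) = -75 / 4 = -18.75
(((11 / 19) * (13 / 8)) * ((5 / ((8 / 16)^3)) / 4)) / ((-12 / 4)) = -715 / 228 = -3.14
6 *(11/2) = 33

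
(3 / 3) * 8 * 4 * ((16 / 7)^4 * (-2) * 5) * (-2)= 17468.99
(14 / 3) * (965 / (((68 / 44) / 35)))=5201350 / 51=101987.25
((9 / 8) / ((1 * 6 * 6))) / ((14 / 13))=13 / 448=0.03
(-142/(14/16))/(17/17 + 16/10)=-5680/91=-62.42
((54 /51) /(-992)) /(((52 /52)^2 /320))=-180 /527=-0.34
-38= -38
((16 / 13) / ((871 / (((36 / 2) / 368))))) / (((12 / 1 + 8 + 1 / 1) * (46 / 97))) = 291 / 41929069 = 0.00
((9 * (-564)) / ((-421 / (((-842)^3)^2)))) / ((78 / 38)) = 27210994391734716672 / 13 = 2093153414748824359.38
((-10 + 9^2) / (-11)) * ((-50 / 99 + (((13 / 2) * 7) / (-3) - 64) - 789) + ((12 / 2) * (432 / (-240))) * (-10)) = 10693523 / 2178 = 4909.79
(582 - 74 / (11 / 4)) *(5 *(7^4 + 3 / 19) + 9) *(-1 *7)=-9757186502 / 209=-46685102.88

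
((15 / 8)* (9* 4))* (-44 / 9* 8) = -2640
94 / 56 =47 / 28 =1.68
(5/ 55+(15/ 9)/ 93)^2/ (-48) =-27889/ 113025132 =-0.00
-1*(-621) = 621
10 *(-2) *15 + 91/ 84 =-298.92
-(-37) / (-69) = -37 / 69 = -0.54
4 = 4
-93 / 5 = -18.60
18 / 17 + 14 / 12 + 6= 8.23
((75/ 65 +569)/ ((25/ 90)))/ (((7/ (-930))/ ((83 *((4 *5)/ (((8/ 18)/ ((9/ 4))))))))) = -208542216060/ 91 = -2291672703.96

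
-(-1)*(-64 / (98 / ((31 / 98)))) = -496 / 2401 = -0.21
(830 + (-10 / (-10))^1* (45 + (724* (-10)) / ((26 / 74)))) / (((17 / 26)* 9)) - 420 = -577270 / 153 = -3773.01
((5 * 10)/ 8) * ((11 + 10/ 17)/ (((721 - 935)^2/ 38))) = 93575/ 1557064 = 0.06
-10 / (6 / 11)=-55 / 3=-18.33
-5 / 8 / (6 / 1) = -5 / 48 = -0.10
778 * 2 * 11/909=17116/909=18.83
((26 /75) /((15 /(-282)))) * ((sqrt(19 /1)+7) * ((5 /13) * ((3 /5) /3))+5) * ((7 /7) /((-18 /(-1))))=-752 /375 - 94 * sqrt(19) /3375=-2.13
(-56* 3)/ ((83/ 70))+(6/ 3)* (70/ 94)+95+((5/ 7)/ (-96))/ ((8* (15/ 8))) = -355454941/ 7864416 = -45.20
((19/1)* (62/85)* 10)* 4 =9424/17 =554.35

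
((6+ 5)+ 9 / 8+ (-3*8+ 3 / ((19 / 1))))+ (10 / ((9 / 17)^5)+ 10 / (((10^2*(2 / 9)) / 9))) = 10446834677 / 44877240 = 232.79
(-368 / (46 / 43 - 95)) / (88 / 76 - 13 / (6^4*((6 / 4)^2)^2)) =85765392 / 25304335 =3.39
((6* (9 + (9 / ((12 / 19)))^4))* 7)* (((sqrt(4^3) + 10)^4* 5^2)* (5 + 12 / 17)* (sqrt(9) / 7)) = 1511884078466625 / 136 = 11116794694607.54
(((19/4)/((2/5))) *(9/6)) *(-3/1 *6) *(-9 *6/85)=13851/68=203.69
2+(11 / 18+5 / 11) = 607 / 198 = 3.07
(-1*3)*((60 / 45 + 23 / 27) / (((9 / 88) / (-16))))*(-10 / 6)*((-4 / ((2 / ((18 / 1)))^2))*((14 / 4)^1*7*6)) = 81410560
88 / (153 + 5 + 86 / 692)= 30448 / 54711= 0.56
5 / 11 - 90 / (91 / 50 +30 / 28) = -7760 / 253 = -30.67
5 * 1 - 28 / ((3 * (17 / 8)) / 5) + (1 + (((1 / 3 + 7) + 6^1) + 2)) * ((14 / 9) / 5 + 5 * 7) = 1284712 / 2295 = 559.79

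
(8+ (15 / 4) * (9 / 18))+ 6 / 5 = 443 / 40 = 11.08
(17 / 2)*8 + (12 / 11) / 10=68.11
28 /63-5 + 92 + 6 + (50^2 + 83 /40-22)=926467 /360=2573.52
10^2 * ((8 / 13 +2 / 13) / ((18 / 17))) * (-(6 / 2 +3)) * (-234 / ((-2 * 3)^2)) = 8500 / 3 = 2833.33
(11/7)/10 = 11/70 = 0.16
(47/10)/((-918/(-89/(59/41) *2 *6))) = 3.80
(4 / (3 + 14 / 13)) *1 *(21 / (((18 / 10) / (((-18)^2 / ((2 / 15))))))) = 1474200 / 53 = 27815.09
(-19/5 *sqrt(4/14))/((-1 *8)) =19 *sqrt(14)/280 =0.25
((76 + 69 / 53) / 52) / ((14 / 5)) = 0.53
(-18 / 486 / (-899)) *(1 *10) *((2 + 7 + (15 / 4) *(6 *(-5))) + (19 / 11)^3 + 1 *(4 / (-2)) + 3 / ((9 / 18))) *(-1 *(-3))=-418585 / 3589707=-0.12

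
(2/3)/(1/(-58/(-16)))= 2.42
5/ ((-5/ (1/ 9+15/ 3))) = -46/ 9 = -5.11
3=3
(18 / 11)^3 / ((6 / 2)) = 1944 / 1331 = 1.46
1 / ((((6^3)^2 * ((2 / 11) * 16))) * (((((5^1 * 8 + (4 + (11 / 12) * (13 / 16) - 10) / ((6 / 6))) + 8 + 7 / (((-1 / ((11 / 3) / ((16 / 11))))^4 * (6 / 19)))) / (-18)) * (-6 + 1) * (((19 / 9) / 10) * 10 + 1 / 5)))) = 4752 / 388325261857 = 0.00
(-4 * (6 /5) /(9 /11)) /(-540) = 22 /2025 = 0.01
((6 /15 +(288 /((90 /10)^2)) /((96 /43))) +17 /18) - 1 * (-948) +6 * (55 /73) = 18832069 /19710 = 955.46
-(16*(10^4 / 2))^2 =-6400000000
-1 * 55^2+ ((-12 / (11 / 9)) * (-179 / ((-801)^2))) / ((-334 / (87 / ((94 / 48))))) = -2068771186643 / 683891219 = -3025.00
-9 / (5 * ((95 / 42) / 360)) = -27216 / 95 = -286.48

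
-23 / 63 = -0.37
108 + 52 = 160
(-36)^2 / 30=216 / 5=43.20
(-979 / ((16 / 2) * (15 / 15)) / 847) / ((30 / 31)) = -2759 / 18480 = -0.15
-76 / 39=-1.95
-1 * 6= -6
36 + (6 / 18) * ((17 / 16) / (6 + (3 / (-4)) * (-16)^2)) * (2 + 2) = 80335 / 2232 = 35.99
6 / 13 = 0.46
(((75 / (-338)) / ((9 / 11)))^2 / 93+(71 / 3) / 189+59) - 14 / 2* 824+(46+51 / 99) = -125074341948893 / 22088734668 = -5662.36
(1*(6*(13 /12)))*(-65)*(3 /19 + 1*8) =-130975 /38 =-3446.71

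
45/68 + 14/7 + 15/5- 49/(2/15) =-24605/68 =-361.84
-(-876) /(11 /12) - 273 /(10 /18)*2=-1494 /55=-27.16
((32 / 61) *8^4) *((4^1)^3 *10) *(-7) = -587202560 / 61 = -9626271.48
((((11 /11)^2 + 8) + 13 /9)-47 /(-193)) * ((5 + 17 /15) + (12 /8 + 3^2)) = 1852787 /10422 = 177.78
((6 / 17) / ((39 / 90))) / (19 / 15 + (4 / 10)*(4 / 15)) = 13500 / 22763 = 0.59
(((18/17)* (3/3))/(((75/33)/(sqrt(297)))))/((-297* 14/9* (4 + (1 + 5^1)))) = -9* sqrt(33)/29750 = -0.00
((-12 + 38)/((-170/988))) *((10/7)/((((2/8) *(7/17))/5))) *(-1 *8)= 4110080/49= 83879.18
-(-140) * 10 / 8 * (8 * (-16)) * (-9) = 201600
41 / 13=3.15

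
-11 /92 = -0.12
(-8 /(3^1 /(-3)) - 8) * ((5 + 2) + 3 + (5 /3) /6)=0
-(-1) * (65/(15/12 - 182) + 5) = 3355/723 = 4.64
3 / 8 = 0.38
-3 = -3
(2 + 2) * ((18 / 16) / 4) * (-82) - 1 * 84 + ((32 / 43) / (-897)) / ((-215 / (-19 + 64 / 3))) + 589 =41074065941 / 99513180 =412.75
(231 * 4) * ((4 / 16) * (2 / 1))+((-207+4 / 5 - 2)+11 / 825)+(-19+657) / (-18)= 49133 / 225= 218.37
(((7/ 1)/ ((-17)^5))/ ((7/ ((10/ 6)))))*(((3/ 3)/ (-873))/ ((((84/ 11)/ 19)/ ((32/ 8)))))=1045/ 78090715143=0.00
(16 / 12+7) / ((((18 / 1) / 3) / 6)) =25 / 3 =8.33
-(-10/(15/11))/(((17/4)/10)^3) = 95.53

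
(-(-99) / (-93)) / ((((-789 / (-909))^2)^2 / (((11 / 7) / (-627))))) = 92717817291 / 19725877363003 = 0.00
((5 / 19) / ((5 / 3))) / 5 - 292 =-27737 / 95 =-291.97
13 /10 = 1.30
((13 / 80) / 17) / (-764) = -13 / 1039040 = -0.00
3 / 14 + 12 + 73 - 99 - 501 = -514.79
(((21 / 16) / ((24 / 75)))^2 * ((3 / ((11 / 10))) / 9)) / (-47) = -459375 / 4235264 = -0.11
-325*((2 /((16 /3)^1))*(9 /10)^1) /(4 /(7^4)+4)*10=-21068775 /76864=-274.10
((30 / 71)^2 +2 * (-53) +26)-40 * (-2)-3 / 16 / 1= -723 / 80656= -0.01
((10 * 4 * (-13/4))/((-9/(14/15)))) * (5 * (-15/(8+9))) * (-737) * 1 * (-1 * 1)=-6706700/153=-43834.64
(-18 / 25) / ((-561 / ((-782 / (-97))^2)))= 215832 / 2587475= 0.08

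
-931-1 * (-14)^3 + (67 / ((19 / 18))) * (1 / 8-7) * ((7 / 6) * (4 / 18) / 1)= 387569 / 228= 1699.86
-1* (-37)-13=24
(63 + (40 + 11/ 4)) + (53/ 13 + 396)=26303/ 52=505.83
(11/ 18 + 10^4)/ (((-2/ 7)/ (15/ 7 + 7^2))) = -32221969/ 18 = -1790109.39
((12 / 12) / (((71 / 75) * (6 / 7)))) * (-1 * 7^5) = -2941225 / 142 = -20712.85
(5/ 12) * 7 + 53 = 671/ 12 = 55.92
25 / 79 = 0.32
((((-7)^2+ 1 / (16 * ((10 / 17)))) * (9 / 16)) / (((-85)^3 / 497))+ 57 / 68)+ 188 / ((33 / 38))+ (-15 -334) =-6832726723913 / 51881280000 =-131.70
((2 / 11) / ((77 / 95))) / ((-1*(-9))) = 190 / 7623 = 0.02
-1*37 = -37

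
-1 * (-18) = 18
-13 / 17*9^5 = -767637 / 17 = -45155.12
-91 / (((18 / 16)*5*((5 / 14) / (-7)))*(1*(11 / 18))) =142688 / 275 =518.87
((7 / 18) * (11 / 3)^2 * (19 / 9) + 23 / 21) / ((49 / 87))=3591041 / 166698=21.54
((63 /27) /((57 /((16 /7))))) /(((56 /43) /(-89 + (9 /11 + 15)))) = -9890 /1881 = -5.26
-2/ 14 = -1/ 7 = -0.14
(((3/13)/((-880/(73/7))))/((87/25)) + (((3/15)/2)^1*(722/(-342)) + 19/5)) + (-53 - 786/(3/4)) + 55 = -21787325969/20900880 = -1042.41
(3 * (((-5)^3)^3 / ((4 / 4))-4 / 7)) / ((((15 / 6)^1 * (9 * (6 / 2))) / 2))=-18229172 / 105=-173611.16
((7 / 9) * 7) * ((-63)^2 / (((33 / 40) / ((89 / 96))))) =1068445 / 44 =24282.84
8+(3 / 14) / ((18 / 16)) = 172 / 21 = 8.19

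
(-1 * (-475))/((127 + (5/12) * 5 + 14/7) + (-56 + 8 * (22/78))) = 780/127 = 6.14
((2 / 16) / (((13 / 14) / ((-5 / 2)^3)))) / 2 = -875 / 832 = -1.05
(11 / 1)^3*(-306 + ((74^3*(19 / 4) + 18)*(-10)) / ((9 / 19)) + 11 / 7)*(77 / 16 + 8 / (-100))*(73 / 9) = -156956027931366367 / 75600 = -2076137935600.08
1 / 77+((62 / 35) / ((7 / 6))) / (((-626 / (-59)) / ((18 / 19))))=2380997 / 16027165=0.15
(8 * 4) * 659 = 21088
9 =9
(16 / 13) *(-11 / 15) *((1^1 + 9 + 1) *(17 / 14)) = -16456 / 1365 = -12.06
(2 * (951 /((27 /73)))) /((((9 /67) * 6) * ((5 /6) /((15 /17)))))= 3100894 /459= 6755.76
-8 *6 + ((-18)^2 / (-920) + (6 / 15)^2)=-55421 / 1150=-48.19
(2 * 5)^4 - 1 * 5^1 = 9995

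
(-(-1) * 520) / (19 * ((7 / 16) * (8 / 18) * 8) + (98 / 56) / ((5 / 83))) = 93600 / 10549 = 8.87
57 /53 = 1.08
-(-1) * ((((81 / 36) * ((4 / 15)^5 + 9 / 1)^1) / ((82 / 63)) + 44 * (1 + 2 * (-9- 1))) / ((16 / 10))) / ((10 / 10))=-2522852207 / 4920000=-512.77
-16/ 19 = -0.84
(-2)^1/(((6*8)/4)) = -1/6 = -0.17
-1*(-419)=419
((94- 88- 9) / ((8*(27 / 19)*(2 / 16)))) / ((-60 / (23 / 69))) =19 / 1620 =0.01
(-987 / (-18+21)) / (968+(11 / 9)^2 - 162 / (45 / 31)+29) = -133245 / 359192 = -0.37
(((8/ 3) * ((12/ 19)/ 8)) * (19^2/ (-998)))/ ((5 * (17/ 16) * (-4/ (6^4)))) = 196992/ 42415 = 4.64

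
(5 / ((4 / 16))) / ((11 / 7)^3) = 6860 / 1331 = 5.15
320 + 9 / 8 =2569 / 8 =321.12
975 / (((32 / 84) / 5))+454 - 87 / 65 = 6889759 / 520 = 13249.54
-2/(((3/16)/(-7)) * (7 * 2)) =16/3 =5.33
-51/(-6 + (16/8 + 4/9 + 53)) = -459/445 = -1.03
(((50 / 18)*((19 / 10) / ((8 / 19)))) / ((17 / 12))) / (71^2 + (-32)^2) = 361 / 247452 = 0.00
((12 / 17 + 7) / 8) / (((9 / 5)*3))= 655 / 3672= 0.18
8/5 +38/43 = 534/215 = 2.48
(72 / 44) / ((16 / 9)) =81 / 88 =0.92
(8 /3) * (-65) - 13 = -559 /3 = -186.33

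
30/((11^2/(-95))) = -2850/121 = -23.55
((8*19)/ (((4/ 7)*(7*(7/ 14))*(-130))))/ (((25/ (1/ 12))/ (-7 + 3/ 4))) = 19/ 1560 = 0.01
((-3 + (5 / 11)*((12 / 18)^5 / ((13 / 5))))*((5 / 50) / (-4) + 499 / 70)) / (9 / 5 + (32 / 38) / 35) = -33413381 / 2882088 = -11.59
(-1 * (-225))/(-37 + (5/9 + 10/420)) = -28350/4589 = -6.18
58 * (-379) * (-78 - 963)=22883262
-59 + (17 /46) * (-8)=-1425 /23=-61.96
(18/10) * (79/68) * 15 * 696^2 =258314832/17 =15194990.12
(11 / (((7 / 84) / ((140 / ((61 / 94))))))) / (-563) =-1737120 / 34343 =-50.58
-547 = -547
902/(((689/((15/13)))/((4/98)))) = 27060/438893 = 0.06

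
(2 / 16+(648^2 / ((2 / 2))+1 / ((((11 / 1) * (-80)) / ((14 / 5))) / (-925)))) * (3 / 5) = 55427733 / 220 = 251944.24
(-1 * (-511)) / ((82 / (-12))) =-3066 / 41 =-74.78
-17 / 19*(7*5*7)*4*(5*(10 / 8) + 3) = -8110.79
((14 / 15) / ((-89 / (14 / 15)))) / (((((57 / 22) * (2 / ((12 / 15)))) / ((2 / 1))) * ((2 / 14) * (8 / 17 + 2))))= -146608 / 17121375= -0.01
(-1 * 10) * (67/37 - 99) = 35960/37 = 971.89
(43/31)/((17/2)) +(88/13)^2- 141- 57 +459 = 27341065/89063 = 306.99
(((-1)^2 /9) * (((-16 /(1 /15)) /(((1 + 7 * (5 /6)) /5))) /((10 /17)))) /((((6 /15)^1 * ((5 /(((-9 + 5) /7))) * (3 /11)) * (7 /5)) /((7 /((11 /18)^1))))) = 81600 /287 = 284.32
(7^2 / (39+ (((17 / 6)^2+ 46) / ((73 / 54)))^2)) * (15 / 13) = 5222420 / 151140379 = 0.03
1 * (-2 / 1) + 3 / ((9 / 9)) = 1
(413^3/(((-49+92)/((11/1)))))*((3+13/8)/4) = 28671113779/1376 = 20836565.25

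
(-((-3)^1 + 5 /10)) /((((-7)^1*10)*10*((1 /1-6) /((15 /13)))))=3 /3640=0.00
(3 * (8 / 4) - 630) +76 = -548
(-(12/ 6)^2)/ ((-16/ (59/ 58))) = 59/ 232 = 0.25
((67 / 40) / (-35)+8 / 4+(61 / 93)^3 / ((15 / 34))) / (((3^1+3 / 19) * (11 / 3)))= 166359861097 / 743225868000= 0.22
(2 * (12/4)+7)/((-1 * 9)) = -13/9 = -1.44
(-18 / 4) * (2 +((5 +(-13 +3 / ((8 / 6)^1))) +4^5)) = -4591.12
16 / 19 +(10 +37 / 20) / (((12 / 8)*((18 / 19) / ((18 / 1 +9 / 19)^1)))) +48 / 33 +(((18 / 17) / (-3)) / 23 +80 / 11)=267391159 / 1634380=163.60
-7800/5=-1560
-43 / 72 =-0.60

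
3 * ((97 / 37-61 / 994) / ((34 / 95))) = 26835885 / 1250452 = 21.46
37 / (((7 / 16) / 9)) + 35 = 5573 / 7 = 796.14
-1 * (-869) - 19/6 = 5195/6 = 865.83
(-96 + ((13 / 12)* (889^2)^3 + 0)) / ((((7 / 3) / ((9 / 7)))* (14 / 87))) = 5024764130607164770803 / 2744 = 1831182263340803487.90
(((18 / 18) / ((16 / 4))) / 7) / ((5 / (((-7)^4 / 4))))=343 / 80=4.29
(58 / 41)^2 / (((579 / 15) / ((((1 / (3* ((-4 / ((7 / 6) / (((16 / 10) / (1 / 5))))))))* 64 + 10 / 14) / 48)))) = -0.00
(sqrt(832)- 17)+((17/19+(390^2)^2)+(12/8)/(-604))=23134410012.74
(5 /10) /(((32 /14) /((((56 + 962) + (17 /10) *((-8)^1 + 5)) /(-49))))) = -1447 /320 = -4.52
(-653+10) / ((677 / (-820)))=527260 / 677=778.82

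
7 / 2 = 3.50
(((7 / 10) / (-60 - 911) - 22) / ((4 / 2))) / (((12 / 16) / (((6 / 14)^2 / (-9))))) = 71209 / 237895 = 0.30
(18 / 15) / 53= 0.02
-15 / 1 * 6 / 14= -45 / 7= -6.43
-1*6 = -6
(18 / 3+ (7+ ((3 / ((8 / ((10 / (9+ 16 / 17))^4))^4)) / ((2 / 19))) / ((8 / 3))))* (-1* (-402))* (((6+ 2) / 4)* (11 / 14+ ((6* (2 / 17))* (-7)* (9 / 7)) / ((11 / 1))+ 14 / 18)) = 1378655518575166712500913294551585106723824 / 133753397603973340172387531197559984499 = 10307.44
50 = 50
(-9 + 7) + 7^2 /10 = 29 /10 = 2.90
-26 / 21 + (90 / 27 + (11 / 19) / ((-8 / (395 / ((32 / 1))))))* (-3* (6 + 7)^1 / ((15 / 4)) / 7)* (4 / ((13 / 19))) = -7537 / 336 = -22.43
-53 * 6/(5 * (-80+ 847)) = -318/3835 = -0.08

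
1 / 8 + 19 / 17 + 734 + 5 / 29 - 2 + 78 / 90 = 43440107 / 59160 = 734.28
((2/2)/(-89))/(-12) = 0.00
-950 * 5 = -4750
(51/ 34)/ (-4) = -3/ 8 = -0.38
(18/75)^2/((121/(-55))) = -36/1375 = -0.03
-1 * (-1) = 1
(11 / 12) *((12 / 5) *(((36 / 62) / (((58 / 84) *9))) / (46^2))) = 231 / 2377855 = 0.00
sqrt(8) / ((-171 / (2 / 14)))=-2 *sqrt(2) / 1197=-0.00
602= 602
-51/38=-1.34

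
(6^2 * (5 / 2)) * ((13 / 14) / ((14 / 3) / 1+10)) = 1755 / 308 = 5.70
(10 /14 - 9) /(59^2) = -58 /24367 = -0.00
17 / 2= 8.50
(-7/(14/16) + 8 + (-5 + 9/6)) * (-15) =105/2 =52.50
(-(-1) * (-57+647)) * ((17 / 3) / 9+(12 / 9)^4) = 181130 / 81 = 2236.17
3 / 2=1.50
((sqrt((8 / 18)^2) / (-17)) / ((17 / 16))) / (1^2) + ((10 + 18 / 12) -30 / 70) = 402259 / 36414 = 11.05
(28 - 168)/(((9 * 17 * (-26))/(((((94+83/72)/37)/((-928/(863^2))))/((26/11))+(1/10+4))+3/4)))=-150270597071/4917189888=-30.56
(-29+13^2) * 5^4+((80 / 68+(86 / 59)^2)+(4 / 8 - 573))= 10288608039 / 118354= 86930.80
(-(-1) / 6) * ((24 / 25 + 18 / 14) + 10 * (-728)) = -1273607 / 1050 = -1212.96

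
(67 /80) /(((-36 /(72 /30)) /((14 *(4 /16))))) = -469 /2400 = -0.20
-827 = -827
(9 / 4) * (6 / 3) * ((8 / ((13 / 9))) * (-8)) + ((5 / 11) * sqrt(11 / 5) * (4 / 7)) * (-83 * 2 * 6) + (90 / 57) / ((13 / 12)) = -3984 * sqrt(55) / 77-48888 / 247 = -581.64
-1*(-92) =92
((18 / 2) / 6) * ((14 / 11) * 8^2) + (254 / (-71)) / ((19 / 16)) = 1768352 / 14839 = 119.17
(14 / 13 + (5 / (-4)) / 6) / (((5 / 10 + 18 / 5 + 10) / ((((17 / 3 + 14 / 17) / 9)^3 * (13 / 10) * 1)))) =9827731261 / 327241527336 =0.03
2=2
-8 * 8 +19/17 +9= -916/17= -53.88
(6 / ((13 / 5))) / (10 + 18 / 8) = 120 / 637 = 0.19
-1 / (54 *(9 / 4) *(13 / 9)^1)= -2 / 351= -0.01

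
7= 7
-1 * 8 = -8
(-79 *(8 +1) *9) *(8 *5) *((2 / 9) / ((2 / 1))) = -28440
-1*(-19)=19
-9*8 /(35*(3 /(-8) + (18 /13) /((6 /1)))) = 2496 /175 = 14.26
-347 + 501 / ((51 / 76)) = 6793 / 17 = 399.59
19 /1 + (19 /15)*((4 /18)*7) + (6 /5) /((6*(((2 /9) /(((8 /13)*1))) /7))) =24.85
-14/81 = -0.17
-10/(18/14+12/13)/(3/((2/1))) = -3.02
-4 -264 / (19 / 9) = -2452 / 19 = -129.05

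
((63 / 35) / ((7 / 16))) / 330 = 24 / 1925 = 0.01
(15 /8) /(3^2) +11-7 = 101 /24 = 4.21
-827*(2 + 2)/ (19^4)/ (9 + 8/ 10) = -16540/ 6385729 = -0.00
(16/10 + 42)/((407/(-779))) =-169822/2035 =-83.45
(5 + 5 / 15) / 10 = 8 / 15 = 0.53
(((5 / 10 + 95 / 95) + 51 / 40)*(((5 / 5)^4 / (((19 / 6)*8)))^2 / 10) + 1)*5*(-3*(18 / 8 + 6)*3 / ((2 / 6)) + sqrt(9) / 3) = -2050210913 / 1848320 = -1109.23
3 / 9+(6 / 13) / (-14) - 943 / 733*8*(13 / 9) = -8744234 / 600327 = -14.57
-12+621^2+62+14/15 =385691.93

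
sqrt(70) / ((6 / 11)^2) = 121*sqrt(70) / 36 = 28.12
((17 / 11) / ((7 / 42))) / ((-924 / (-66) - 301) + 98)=-34 / 693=-0.05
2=2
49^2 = 2401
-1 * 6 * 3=-18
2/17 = 0.12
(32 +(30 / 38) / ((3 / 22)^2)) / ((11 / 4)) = 27.07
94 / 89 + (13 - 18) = -3.94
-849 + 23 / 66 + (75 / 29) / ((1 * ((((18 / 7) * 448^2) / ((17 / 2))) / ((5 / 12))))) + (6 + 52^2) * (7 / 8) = 2005379455823 / 1317076992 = 1522.60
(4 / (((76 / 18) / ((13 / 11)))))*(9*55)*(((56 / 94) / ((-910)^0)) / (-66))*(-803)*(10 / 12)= 2989350 / 893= 3347.54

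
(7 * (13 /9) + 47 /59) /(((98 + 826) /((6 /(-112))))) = -0.00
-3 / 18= -1 / 6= -0.17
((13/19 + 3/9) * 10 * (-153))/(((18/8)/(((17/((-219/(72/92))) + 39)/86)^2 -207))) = 14170786820906820/99035729371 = 143087.62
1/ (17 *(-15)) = -1/ 255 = -0.00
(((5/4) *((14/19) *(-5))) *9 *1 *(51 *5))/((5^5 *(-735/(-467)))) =-2.15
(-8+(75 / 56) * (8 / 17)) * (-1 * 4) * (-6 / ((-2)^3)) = 2631 / 119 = 22.11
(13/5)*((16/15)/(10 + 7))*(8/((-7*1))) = -1664/8925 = -0.19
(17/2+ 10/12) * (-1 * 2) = -56/3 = -18.67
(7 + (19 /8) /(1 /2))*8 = 94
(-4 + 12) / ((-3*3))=-0.89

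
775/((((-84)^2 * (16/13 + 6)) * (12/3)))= 10075/2653056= 0.00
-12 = -12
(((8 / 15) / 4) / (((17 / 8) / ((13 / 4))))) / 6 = 26 / 765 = 0.03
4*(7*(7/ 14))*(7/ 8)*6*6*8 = 3528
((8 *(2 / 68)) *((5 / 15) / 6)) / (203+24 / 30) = 10 / 155907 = 0.00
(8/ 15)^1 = 8/ 15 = 0.53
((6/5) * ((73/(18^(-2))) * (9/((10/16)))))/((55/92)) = 940025088/1375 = 683654.61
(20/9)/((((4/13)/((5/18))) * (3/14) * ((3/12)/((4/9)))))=16.64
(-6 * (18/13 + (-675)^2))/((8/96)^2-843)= 5117595552/1578083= 3242.92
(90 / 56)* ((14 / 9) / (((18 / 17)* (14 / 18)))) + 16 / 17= 1893 / 476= 3.98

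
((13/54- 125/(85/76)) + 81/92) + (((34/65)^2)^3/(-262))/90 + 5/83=-19146506908251665871719/173141049272234062500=-110.58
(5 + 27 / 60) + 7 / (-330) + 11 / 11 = 4243 / 660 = 6.43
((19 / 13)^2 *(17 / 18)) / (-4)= -6137 / 12168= -0.50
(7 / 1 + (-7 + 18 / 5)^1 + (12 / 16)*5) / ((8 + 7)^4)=49 / 337500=0.00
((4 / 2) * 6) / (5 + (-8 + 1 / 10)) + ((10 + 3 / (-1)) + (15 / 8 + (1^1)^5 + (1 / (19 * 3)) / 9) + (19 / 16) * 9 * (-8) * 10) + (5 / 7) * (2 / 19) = -707466875 / 833112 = -849.19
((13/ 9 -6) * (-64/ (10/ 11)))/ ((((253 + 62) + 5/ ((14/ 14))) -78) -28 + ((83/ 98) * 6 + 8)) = 1.41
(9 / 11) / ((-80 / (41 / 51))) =-123 / 14960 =-0.01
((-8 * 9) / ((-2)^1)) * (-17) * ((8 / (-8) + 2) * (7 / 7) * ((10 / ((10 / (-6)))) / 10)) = 1836 / 5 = 367.20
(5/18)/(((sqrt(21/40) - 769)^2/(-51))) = -40212583700/1678594614682683 - 5229200*sqrt(210)/1678594614682683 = -0.00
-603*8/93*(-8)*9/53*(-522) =-60435072/1643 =-36783.37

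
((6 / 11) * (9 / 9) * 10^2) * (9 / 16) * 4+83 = 2263 / 11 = 205.73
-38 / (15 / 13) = -32.93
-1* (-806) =806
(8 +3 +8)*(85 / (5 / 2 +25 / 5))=646 / 3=215.33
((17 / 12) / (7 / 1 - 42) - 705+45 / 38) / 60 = -5616773 / 478800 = -11.73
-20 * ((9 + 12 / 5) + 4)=-308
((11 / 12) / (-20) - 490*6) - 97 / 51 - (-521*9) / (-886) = -1775653227 / 602480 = -2947.24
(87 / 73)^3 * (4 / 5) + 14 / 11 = 56205322 / 21395935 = 2.63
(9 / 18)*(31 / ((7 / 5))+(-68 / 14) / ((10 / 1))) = 379 / 35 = 10.83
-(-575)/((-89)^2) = 575/7921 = 0.07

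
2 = 2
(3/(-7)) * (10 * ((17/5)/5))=-102/35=-2.91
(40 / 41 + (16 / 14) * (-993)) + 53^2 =480759 / 287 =1675.12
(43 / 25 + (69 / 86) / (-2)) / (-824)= -5671 / 3543200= -0.00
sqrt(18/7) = 3 * sqrt(14)/7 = 1.60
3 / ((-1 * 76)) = -3 / 76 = -0.04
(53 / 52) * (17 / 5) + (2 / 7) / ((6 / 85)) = 41021 / 5460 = 7.51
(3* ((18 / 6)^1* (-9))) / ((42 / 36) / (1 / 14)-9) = -243 / 22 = -11.05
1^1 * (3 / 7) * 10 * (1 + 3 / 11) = 60 / 11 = 5.45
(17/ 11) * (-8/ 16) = -17/ 22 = -0.77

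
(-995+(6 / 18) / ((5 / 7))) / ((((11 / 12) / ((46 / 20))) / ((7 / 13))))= -4803596 / 3575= -1343.66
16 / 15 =1.07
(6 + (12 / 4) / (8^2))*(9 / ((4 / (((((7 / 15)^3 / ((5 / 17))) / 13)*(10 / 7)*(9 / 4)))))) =967113 / 832000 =1.16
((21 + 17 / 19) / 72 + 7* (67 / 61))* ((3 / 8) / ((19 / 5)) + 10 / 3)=130475615 / 4756536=27.43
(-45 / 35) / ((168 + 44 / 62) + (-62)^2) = -279 / 870758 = -0.00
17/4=4.25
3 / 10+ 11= 113 / 10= 11.30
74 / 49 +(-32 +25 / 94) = -139211 / 4606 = -30.22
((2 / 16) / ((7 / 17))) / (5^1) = 17 / 280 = 0.06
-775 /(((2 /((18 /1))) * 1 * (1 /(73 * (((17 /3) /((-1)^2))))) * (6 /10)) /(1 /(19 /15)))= -72133125 /19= -3796480.26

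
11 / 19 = 0.58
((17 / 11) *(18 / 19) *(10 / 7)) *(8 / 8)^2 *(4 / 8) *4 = 6120 / 1463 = 4.18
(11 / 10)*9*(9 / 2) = 891 / 20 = 44.55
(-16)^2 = 256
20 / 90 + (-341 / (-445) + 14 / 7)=11969 / 4005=2.99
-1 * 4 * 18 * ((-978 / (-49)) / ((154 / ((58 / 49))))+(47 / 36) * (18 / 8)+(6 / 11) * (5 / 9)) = -90354459 / 369754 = -244.36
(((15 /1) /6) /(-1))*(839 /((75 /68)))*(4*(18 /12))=-11410.40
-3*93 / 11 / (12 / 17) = -1581 / 44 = -35.93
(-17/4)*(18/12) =-51/8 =-6.38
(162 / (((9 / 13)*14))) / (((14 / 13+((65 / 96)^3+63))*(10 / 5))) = 672841728 / 5183886491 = 0.13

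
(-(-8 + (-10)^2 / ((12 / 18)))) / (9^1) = -142 / 9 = -15.78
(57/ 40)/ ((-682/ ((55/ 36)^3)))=-57475/ 7713792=-0.01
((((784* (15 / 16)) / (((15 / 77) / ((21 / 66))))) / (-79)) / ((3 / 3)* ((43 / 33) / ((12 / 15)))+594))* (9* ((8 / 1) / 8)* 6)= -8557164 / 6211217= -1.38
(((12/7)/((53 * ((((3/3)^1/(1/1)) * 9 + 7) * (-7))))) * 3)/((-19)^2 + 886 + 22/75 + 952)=-675/1713469436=-0.00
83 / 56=1.48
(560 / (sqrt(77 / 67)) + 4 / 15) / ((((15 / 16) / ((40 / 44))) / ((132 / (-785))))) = -2048 * sqrt(5159) / 1727 - 512 / 11775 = -85.22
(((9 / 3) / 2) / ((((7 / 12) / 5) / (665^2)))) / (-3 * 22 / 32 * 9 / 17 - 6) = -515508000 / 643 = -801723.17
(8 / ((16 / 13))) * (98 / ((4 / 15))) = 2388.75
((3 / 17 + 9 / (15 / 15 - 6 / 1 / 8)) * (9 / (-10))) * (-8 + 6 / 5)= 1107 / 5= 221.40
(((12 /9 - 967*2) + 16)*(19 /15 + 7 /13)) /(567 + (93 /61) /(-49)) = -120994720 /19827639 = -6.10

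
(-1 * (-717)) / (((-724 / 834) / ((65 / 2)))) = -26842.94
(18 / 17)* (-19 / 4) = -171 / 34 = -5.03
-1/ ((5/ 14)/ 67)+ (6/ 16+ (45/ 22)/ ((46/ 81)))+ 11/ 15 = -5552537/ 30360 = -182.89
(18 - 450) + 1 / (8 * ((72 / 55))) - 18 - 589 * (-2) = 419383 / 576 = 728.10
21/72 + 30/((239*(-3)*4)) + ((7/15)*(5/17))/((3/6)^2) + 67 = 6614261/97512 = 67.83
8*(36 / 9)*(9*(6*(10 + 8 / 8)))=19008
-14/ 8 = -7/ 4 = -1.75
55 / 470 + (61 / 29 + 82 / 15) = 314327 / 40890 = 7.69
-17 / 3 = -5.67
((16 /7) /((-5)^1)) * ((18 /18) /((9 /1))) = -16 /315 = -0.05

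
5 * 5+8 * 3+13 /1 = 62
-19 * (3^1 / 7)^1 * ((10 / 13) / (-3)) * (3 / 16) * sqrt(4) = 285 / 364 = 0.78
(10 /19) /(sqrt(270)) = sqrt(30) /171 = 0.03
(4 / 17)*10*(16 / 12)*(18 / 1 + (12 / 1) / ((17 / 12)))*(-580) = -13920000 / 289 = -48166.09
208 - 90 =118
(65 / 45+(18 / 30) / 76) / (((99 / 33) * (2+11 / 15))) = 4967 / 28044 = 0.18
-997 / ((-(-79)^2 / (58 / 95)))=57826 / 592895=0.10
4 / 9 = 0.44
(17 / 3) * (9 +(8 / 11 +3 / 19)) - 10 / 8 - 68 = -33191 / 2508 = -13.23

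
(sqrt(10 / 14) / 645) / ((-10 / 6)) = -sqrt(35) / 7525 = -0.00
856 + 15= 871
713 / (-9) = -713 / 9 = -79.22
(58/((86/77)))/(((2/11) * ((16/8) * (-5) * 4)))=-24563/3440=-7.14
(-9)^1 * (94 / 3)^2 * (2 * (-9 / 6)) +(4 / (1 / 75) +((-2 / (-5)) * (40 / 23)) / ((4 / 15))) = 616644 / 23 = 26810.61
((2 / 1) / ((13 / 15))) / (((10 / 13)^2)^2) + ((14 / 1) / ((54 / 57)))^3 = 2357441839 / 729000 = 3233.80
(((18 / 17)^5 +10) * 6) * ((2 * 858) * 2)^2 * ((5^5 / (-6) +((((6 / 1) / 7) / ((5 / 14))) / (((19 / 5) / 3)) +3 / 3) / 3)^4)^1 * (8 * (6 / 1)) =519494534033137559232171881760000 / 185037184097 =2807514265677587675898.95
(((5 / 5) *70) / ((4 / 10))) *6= 1050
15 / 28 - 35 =-34.46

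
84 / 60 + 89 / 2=45.90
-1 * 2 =-2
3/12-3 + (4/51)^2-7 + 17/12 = -21659/2601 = -8.33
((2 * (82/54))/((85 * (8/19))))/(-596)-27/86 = -0.31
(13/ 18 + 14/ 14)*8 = 124/ 9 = 13.78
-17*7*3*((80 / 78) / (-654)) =2380 / 4251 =0.56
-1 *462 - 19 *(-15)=-177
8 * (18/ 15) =48/ 5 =9.60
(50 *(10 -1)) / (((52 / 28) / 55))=173250 / 13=13326.92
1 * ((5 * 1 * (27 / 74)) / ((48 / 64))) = 90 / 37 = 2.43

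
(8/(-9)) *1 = -0.89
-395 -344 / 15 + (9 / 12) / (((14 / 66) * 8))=-1402771 / 3360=-417.49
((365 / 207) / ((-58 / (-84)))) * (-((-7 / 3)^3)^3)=5235.58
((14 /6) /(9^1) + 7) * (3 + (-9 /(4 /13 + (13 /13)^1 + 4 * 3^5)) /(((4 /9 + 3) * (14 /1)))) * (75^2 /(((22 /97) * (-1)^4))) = 540079.11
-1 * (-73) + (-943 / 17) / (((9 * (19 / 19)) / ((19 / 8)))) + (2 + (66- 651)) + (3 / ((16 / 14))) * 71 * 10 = 1339.11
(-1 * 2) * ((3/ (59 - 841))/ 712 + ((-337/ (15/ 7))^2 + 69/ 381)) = -393504342514883/ 7955051400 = -49465.97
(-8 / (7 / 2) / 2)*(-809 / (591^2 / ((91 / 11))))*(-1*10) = -841360 / 3842091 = -0.22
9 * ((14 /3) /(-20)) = -21 /10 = -2.10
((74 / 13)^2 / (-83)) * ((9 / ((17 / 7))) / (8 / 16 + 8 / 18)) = -6209784 / 4053803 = -1.53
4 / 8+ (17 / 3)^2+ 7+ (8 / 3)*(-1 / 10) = 3541 / 90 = 39.34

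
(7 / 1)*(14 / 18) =49 / 9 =5.44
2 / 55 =0.04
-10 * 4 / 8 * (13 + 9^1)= -110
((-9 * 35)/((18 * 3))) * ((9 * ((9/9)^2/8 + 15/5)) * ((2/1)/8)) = -2625/64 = -41.02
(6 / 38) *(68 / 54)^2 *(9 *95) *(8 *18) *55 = 5086400 / 3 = 1695466.67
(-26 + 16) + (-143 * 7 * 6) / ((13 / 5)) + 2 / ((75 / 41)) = -2318.91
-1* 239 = -239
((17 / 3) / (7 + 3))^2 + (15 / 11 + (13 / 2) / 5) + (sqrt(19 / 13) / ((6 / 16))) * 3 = 29549 / 9900 + 8 * sqrt(247) / 13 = 12.66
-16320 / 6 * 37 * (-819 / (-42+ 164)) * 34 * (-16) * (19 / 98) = -30426289920 / 427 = -71255948.29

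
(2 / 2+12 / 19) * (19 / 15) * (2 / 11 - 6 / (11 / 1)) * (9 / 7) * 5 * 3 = -1116 / 77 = -14.49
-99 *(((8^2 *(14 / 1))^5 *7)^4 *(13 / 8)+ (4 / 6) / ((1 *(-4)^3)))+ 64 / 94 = -64608364804190049456599045288923579191753334671065289045654431069681 / 1504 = -42957689364488064798270640000000000000000000000000000000000000000.00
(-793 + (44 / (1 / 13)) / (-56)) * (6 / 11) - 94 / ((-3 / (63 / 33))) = -29129 / 77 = -378.30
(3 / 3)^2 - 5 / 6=1 / 6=0.17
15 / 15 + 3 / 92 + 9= 923 / 92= 10.03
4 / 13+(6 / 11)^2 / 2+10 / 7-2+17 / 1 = 16.89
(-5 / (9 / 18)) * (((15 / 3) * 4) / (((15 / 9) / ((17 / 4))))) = -510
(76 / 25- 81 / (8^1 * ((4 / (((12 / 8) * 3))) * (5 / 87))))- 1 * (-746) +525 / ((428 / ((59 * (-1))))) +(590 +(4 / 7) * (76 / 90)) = 11529312089 / 10785600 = 1068.95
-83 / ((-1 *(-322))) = -83 / 322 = -0.26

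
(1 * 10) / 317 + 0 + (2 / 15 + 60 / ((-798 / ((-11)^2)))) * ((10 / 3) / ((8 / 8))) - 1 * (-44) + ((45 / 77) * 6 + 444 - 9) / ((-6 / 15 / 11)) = -1305822605 / 108414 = -12044.78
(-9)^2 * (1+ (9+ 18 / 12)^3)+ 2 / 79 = 59312347 / 632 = 93848.65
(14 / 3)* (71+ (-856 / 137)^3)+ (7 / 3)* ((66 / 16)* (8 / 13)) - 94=-29919993667 / 33427589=-895.07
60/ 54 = 1.11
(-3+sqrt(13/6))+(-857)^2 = 734447.47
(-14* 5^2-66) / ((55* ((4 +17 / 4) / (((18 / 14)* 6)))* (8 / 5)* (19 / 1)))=-3744 / 16093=-0.23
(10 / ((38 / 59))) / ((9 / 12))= 1180 / 57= 20.70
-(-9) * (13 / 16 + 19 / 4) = 801 / 16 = 50.06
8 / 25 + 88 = 2208 / 25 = 88.32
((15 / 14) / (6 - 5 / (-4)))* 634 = 19020 / 203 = 93.69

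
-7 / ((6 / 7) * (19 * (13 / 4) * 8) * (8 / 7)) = -343 / 23712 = -0.01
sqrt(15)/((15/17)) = 17*sqrt(15)/15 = 4.39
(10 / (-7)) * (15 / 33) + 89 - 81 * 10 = -55567 / 77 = -721.65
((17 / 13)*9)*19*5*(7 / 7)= 14535 / 13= 1118.08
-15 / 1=-15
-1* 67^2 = -4489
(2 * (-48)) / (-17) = 96 / 17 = 5.65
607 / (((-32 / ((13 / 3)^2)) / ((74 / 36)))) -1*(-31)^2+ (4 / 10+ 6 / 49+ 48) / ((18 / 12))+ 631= -1029.82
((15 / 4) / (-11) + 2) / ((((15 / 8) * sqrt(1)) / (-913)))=-12118 / 15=-807.87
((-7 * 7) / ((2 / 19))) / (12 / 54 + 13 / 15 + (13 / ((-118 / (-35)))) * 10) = -353115 / 30076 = -11.74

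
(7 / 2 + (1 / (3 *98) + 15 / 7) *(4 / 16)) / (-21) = -4747 / 24696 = -0.19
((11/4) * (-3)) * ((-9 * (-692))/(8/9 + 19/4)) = -1849716/203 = -9111.90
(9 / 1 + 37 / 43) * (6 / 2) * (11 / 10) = 6996 / 215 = 32.54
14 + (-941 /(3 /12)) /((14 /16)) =-30014 /7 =-4287.71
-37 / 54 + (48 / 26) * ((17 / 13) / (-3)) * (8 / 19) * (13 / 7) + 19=1651229 / 93366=17.69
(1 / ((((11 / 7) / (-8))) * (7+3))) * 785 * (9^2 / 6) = -59346 / 11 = -5395.09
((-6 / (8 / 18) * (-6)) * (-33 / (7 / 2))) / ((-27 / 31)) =6138 / 7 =876.86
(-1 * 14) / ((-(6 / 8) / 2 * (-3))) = -112 / 9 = -12.44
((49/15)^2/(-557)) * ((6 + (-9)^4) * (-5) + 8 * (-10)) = 15805783/25065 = 630.59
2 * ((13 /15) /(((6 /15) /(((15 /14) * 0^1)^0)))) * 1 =13 /3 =4.33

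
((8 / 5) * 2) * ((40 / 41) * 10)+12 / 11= 14572 / 451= 32.31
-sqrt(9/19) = -3* sqrt(19)/19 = -0.69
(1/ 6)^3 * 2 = 1/ 108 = 0.01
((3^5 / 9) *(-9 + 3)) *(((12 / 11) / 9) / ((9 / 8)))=-192 / 11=-17.45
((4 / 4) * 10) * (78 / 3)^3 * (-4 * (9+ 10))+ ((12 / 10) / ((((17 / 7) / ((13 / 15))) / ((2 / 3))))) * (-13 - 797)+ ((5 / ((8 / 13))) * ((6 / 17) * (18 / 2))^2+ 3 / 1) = -38604349109 / 2890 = -13357906.27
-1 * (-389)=389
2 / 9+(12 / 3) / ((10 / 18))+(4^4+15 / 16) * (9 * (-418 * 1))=-347972923 / 360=-966591.45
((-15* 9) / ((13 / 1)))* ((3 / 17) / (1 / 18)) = -7290 / 221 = -32.99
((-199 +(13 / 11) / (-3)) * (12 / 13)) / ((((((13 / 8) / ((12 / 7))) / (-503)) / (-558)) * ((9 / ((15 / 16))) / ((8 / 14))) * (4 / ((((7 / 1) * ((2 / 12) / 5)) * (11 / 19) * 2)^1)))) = -219108.12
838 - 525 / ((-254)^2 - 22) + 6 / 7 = 126235031 / 150486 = 838.85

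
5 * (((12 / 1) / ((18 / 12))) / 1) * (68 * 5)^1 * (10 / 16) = 8500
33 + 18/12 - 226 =-383/2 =-191.50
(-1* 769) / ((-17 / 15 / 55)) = 634425 / 17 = 37319.12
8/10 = 4/5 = 0.80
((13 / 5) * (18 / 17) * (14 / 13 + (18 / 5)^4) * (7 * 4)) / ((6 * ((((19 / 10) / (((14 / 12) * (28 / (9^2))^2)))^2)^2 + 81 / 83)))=2895353489668348071903232 / 46001036901602769499706085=0.06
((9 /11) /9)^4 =0.00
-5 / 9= -0.56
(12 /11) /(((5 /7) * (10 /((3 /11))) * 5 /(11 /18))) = 0.01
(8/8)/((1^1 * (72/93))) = 1.29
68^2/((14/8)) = 18496/7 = 2642.29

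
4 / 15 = 0.27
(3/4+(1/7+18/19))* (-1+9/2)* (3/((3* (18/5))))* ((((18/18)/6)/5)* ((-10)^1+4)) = -979/2736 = -0.36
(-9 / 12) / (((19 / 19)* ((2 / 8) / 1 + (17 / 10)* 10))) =-0.04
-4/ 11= -0.36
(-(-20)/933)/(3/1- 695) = -0.00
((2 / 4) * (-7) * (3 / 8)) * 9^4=-137781 / 16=-8611.31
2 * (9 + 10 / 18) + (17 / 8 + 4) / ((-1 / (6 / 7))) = 499 / 36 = 13.86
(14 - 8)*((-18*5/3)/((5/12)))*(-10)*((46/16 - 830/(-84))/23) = 385740/161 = 2395.90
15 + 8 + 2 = 25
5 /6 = 0.83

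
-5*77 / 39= -385 / 39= -9.87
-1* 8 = -8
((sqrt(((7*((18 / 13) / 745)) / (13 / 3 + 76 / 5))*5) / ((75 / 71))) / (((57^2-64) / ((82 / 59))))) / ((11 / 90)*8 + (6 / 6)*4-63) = -52398*sqrt(119183610) / 1392308791880825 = -0.00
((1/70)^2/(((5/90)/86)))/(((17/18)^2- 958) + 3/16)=-501552/1519207025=-0.00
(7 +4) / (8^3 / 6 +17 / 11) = 363 / 2867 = 0.13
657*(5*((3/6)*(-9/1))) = -14782.50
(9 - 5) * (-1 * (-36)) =144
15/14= 1.07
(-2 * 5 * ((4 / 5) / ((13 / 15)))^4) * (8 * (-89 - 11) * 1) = 165888000 / 28561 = 5808.20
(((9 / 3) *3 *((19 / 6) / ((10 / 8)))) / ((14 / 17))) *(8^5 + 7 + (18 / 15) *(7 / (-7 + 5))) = 158774526 / 175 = 907283.01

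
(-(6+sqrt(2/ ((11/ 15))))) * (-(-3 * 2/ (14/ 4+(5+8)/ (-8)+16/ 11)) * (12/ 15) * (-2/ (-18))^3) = -1408/ 118665- 64 * sqrt(330)/ 355995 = -0.02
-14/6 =-7/3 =-2.33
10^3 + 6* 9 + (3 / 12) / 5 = 21081 / 20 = 1054.05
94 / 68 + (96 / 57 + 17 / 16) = 21339 / 5168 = 4.13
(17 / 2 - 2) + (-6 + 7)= 15 / 2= 7.50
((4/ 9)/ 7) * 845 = 3380/ 63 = 53.65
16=16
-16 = -16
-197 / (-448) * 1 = 0.44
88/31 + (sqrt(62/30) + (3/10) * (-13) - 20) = -6529/310 + sqrt(465)/15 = -19.62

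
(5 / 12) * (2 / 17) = 5 / 102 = 0.05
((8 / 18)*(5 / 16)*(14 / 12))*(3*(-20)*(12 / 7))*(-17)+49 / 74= 63047 / 222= 284.00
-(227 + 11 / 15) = -3416 / 15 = -227.73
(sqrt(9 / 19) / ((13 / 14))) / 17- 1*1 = -1 + 42*sqrt(19) / 4199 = -0.96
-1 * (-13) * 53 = 689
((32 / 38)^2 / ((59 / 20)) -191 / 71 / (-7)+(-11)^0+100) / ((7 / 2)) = 2151517304 / 74099221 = 29.04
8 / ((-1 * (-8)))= 1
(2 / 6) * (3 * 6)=6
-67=-67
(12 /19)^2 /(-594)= -8 /11913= -0.00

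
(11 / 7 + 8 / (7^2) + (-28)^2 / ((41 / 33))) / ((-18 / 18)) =-1271213 / 2009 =-632.76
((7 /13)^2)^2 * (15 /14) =0.09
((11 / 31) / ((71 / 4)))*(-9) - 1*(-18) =39222 / 2201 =17.82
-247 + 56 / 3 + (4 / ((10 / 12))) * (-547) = -42809 / 15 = -2853.93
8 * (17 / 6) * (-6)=-136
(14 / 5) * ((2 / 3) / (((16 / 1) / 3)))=7 / 20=0.35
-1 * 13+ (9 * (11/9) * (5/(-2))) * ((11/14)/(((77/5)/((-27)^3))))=5410277/196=27603.45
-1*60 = -60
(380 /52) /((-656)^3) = -95 /3669905408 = -0.00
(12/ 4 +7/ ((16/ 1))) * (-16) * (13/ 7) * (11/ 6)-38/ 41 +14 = -299953/ 1722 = -174.19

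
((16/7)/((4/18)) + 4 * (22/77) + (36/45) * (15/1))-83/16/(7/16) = 11.57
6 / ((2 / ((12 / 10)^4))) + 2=5138 / 625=8.22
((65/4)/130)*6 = 3/4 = 0.75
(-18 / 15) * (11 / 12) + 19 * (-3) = -581 / 10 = -58.10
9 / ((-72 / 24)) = -3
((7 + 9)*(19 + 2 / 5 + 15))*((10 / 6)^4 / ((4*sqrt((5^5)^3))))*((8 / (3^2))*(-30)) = -11008*sqrt(5) / 151875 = -0.16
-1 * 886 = -886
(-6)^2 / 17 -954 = -16182 / 17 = -951.88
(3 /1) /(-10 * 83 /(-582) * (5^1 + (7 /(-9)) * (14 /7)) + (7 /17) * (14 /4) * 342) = 133569 /22163306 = 0.01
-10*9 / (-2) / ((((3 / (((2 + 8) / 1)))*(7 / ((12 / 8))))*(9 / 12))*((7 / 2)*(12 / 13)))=650 / 49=13.27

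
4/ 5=0.80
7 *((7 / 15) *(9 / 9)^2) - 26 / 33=409 / 165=2.48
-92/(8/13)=-299/2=-149.50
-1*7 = -7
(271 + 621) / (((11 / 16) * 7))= 14272 / 77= 185.35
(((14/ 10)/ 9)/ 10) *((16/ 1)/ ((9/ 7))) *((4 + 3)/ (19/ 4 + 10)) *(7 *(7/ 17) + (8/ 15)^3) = 1910691104/ 6854878125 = 0.28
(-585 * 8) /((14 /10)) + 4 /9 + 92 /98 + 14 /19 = -3340.74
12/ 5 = 2.40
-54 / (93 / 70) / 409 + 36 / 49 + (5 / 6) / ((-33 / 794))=-1194147239 / 61505829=-19.42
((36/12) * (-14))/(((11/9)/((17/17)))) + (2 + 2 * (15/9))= -958/33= -29.03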